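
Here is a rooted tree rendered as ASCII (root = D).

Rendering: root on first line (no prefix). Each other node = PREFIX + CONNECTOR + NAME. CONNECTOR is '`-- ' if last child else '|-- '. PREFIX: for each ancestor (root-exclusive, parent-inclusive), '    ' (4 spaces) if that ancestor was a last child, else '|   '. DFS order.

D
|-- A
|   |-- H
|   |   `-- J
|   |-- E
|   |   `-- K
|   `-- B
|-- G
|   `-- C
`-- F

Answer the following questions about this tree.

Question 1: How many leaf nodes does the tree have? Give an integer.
Answer: 5

Derivation:
Leaves (nodes with no children): B, C, F, J, K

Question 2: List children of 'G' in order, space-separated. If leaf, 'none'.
Node G's children (from adjacency): C

Answer: C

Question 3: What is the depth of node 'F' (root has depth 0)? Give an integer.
Answer: 1

Derivation:
Path from root to F: D -> F
Depth = number of edges = 1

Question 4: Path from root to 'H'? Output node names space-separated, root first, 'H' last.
Walk down from root: D -> A -> H

Answer: D A H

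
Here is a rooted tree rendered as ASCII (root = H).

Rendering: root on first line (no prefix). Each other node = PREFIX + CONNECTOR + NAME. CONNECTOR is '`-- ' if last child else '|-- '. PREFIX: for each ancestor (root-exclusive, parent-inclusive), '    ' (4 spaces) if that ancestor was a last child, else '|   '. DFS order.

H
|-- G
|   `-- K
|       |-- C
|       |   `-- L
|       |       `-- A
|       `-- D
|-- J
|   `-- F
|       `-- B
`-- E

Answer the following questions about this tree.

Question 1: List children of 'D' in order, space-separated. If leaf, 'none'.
Answer: none

Derivation:
Node D's children (from adjacency): (leaf)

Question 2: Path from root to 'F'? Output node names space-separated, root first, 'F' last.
Walk down from root: H -> J -> F

Answer: H J F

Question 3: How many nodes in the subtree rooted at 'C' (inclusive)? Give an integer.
Subtree rooted at C contains: A, C, L
Count = 3

Answer: 3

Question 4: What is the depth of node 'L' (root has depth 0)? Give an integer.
Answer: 4

Derivation:
Path from root to L: H -> G -> K -> C -> L
Depth = number of edges = 4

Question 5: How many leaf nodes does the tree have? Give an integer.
Leaves (nodes with no children): A, B, D, E

Answer: 4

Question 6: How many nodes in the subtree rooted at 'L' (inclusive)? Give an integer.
Answer: 2

Derivation:
Subtree rooted at L contains: A, L
Count = 2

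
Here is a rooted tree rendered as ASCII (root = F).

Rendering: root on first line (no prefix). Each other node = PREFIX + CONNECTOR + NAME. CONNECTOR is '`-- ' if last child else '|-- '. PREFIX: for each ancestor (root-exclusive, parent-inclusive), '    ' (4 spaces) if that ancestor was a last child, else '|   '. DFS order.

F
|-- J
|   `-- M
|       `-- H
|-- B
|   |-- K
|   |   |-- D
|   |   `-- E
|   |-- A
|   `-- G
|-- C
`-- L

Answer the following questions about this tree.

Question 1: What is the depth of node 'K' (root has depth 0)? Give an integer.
Answer: 2

Derivation:
Path from root to K: F -> B -> K
Depth = number of edges = 2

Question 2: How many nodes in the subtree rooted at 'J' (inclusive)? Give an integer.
Subtree rooted at J contains: H, J, M
Count = 3

Answer: 3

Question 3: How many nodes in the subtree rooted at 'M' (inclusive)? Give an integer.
Subtree rooted at M contains: H, M
Count = 2

Answer: 2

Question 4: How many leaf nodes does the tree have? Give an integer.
Leaves (nodes with no children): A, C, D, E, G, H, L

Answer: 7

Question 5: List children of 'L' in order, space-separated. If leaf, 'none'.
Node L's children (from adjacency): (leaf)

Answer: none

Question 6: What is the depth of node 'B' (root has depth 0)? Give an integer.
Path from root to B: F -> B
Depth = number of edges = 1

Answer: 1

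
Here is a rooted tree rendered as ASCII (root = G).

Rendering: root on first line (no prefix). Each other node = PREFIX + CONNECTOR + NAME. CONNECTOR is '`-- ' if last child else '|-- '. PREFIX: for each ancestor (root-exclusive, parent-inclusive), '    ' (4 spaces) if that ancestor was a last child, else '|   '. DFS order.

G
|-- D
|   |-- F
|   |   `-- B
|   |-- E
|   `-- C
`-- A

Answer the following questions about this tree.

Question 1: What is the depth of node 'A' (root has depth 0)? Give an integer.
Answer: 1

Derivation:
Path from root to A: G -> A
Depth = number of edges = 1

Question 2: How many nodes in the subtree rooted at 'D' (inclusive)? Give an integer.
Subtree rooted at D contains: B, C, D, E, F
Count = 5

Answer: 5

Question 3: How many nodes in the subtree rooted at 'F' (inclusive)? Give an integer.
Subtree rooted at F contains: B, F
Count = 2

Answer: 2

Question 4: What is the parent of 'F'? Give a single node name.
Scan adjacency: F appears as child of D

Answer: D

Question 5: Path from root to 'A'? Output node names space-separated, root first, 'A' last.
Walk down from root: G -> A

Answer: G A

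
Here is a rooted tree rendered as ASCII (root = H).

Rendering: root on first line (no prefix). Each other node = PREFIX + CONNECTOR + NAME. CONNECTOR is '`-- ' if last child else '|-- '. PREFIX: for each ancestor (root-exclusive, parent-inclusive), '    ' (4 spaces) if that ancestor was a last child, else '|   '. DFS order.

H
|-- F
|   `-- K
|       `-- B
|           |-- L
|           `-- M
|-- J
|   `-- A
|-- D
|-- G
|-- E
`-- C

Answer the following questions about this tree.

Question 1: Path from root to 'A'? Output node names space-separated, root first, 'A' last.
Walk down from root: H -> J -> A

Answer: H J A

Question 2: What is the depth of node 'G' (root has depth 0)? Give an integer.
Answer: 1

Derivation:
Path from root to G: H -> G
Depth = number of edges = 1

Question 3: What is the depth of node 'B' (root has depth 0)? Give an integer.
Path from root to B: H -> F -> K -> B
Depth = number of edges = 3

Answer: 3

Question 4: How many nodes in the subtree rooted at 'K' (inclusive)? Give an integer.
Answer: 4

Derivation:
Subtree rooted at K contains: B, K, L, M
Count = 4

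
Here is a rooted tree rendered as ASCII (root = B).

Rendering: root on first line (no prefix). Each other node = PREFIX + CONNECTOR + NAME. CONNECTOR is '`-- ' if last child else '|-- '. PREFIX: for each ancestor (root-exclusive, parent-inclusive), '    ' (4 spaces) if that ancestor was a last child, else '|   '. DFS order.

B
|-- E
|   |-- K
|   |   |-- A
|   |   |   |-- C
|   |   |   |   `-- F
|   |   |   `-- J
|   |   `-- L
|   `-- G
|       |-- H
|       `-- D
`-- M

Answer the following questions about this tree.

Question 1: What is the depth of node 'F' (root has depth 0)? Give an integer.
Answer: 5

Derivation:
Path from root to F: B -> E -> K -> A -> C -> F
Depth = number of edges = 5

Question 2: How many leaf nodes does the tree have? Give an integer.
Answer: 6

Derivation:
Leaves (nodes with no children): D, F, H, J, L, M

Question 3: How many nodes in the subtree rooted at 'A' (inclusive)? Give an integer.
Answer: 4

Derivation:
Subtree rooted at A contains: A, C, F, J
Count = 4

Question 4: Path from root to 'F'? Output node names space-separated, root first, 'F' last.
Answer: B E K A C F

Derivation:
Walk down from root: B -> E -> K -> A -> C -> F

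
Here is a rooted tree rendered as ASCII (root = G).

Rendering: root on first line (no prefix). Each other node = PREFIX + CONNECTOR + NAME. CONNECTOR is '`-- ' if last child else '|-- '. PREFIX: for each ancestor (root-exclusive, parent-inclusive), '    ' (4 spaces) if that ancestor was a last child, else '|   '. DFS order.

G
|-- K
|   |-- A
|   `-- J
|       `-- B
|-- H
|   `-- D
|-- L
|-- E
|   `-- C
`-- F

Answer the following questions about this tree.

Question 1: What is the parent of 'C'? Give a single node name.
Answer: E

Derivation:
Scan adjacency: C appears as child of E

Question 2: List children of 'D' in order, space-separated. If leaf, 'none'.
Answer: none

Derivation:
Node D's children (from adjacency): (leaf)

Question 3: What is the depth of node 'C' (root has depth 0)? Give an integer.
Path from root to C: G -> E -> C
Depth = number of edges = 2

Answer: 2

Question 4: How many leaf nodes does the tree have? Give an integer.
Leaves (nodes with no children): A, B, C, D, F, L

Answer: 6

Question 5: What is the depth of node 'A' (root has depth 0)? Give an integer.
Path from root to A: G -> K -> A
Depth = number of edges = 2

Answer: 2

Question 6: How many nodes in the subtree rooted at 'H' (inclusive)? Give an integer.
Subtree rooted at H contains: D, H
Count = 2

Answer: 2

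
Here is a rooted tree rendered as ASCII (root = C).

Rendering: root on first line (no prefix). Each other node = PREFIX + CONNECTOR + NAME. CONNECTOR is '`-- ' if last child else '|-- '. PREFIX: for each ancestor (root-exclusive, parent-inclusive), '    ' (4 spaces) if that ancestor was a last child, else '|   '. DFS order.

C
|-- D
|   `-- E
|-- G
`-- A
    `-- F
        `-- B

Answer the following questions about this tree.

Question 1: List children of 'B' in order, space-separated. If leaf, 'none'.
Node B's children (from adjacency): (leaf)

Answer: none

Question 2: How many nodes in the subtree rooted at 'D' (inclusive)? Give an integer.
Subtree rooted at D contains: D, E
Count = 2

Answer: 2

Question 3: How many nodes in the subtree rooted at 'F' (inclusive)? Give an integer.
Subtree rooted at F contains: B, F
Count = 2

Answer: 2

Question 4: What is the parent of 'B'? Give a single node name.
Answer: F

Derivation:
Scan adjacency: B appears as child of F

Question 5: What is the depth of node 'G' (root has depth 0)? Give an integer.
Path from root to G: C -> G
Depth = number of edges = 1

Answer: 1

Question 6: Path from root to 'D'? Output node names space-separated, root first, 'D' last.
Answer: C D

Derivation:
Walk down from root: C -> D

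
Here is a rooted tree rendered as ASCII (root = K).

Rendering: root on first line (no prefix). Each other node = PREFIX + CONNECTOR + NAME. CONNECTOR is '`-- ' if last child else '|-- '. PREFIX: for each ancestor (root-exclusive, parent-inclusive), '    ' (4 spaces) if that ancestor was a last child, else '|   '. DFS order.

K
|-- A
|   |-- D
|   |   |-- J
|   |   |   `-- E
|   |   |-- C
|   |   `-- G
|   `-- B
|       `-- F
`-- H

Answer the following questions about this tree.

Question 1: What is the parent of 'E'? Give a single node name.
Answer: J

Derivation:
Scan adjacency: E appears as child of J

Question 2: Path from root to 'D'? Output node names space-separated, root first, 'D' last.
Walk down from root: K -> A -> D

Answer: K A D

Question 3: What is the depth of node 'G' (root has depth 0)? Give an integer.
Path from root to G: K -> A -> D -> G
Depth = number of edges = 3

Answer: 3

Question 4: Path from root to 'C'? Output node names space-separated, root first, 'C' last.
Walk down from root: K -> A -> D -> C

Answer: K A D C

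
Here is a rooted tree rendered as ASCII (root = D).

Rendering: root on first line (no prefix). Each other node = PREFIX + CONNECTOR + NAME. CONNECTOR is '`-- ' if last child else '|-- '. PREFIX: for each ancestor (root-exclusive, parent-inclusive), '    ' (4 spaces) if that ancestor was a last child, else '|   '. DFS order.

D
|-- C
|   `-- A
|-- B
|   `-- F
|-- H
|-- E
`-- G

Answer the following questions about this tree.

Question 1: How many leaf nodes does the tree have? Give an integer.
Leaves (nodes with no children): A, E, F, G, H

Answer: 5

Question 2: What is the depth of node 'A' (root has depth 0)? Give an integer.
Path from root to A: D -> C -> A
Depth = number of edges = 2

Answer: 2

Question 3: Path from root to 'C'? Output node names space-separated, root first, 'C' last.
Walk down from root: D -> C

Answer: D C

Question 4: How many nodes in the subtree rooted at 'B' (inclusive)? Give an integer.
Subtree rooted at B contains: B, F
Count = 2

Answer: 2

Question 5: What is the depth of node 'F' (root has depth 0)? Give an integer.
Answer: 2

Derivation:
Path from root to F: D -> B -> F
Depth = number of edges = 2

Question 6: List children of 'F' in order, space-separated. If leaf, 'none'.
Node F's children (from adjacency): (leaf)

Answer: none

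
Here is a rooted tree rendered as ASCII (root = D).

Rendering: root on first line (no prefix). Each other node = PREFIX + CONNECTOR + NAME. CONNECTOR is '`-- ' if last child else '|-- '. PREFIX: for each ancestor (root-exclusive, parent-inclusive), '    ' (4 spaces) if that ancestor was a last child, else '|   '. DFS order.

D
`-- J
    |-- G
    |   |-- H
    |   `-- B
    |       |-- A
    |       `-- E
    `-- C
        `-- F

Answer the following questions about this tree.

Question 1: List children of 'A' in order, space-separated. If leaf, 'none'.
Node A's children (from adjacency): (leaf)

Answer: none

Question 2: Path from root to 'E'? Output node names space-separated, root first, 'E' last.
Answer: D J G B E

Derivation:
Walk down from root: D -> J -> G -> B -> E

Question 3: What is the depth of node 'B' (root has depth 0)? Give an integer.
Path from root to B: D -> J -> G -> B
Depth = number of edges = 3

Answer: 3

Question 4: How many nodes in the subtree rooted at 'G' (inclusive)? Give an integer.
Subtree rooted at G contains: A, B, E, G, H
Count = 5

Answer: 5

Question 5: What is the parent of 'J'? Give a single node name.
Scan adjacency: J appears as child of D

Answer: D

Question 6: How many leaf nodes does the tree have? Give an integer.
Answer: 4

Derivation:
Leaves (nodes with no children): A, E, F, H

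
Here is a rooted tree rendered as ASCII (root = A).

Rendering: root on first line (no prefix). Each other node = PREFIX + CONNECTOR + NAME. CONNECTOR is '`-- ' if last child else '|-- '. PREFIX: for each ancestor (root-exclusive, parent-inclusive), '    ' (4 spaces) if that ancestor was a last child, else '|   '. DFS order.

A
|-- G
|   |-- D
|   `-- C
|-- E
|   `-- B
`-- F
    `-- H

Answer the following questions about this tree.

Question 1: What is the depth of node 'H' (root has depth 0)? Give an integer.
Path from root to H: A -> F -> H
Depth = number of edges = 2

Answer: 2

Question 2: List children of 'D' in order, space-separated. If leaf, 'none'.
Node D's children (from adjacency): (leaf)

Answer: none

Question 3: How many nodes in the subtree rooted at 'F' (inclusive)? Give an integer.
Subtree rooted at F contains: F, H
Count = 2

Answer: 2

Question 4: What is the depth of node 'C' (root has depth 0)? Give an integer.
Answer: 2

Derivation:
Path from root to C: A -> G -> C
Depth = number of edges = 2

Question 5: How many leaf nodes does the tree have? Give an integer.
Leaves (nodes with no children): B, C, D, H

Answer: 4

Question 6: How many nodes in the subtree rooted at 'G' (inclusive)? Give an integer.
Answer: 3

Derivation:
Subtree rooted at G contains: C, D, G
Count = 3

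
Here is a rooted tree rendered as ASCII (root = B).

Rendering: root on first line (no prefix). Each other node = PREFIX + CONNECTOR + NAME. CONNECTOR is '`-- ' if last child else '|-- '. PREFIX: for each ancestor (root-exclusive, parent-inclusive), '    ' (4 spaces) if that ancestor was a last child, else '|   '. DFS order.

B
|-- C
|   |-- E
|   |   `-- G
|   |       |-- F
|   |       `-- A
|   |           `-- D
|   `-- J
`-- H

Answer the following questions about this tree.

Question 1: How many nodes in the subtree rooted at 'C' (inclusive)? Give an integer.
Subtree rooted at C contains: A, C, D, E, F, G, J
Count = 7

Answer: 7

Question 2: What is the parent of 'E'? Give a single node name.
Answer: C

Derivation:
Scan adjacency: E appears as child of C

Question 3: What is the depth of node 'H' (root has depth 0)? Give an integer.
Path from root to H: B -> H
Depth = number of edges = 1

Answer: 1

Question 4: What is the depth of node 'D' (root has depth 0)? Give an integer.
Path from root to D: B -> C -> E -> G -> A -> D
Depth = number of edges = 5

Answer: 5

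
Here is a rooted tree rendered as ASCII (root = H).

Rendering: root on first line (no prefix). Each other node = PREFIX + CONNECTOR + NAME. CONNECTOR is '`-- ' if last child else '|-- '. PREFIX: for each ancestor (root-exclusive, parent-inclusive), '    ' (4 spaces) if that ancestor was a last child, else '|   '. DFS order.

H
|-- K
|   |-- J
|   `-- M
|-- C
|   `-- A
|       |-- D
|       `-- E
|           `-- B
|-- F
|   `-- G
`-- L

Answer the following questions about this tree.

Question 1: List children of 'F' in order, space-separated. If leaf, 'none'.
Node F's children (from adjacency): G

Answer: G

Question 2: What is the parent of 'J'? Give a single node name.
Answer: K

Derivation:
Scan adjacency: J appears as child of K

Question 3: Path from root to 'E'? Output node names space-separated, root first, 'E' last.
Walk down from root: H -> C -> A -> E

Answer: H C A E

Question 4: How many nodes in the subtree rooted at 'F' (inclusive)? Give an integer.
Subtree rooted at F contains: F, G
Count = 2

Answer: 2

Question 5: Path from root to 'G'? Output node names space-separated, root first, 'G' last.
Answer: H F G

Derivation:
Walk down from root: H -> F -> G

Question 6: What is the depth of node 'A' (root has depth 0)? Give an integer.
Answer: 2

Derivation:
Path from root to A: H -> C -> A
Depth = number of edges = 2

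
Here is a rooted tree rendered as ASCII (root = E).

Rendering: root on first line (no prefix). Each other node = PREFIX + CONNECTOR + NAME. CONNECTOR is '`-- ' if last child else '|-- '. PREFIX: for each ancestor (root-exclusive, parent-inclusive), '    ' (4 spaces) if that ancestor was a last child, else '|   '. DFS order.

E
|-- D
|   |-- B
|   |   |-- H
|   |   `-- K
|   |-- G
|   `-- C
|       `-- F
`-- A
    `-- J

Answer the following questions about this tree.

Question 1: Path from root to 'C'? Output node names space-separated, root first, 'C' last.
Walk down from root: E -> D -> C

Answer: E D C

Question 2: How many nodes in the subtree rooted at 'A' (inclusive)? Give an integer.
Subtree rooted at A contains: A, J
Count = 2

Answer: 2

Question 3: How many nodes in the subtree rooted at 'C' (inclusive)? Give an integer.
Answer: 2

Derivation:
Subtree rooted at C contains: C, F
Count = 2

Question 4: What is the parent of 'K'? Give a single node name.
Scan adjacency: K appears as child of B

Answer: B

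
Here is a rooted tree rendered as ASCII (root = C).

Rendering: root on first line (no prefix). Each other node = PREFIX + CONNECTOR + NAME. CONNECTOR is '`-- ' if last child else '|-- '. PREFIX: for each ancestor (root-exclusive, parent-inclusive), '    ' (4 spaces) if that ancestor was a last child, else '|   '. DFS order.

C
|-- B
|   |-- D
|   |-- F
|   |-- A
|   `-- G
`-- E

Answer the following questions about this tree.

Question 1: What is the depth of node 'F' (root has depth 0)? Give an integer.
Path from root to F: C -> B -> F
Depth = number of edges = 2

Answer: 2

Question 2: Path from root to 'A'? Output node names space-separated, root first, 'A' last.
Answer: C B A

Derivation:
Walk down from root: C -> B -> A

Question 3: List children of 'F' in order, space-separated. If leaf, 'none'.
Node F's children (from adjacency): (leaf)

Answer: none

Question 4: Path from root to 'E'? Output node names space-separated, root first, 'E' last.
Answer: C E

Derivation:
Walk down from root: C -> E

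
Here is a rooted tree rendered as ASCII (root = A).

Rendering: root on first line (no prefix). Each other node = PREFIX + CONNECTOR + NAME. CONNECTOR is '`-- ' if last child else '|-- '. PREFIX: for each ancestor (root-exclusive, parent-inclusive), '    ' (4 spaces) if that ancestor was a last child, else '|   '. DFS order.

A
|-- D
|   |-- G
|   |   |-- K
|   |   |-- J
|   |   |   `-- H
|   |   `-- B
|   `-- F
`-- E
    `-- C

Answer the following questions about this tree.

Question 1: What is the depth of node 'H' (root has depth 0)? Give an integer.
Answer: 4

Derivation:
Path from root to H: A -> D -> G -> J -> H
Depth = number of edges = 4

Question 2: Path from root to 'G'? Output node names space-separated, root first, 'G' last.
Answer: A D G

Derivation:
Walk down from root: A -> D -> G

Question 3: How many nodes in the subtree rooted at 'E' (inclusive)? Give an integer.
Answer: 2

Derivation:
Subtree rooted at E contains: C, E
Count = 2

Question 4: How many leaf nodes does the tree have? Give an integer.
Leaves (nodes with no children): B, C, F, H, K

Answer: 5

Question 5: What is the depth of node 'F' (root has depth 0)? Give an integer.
Path from root to F: A -> D -> F
Depth = number of edges = 2

Answer: 2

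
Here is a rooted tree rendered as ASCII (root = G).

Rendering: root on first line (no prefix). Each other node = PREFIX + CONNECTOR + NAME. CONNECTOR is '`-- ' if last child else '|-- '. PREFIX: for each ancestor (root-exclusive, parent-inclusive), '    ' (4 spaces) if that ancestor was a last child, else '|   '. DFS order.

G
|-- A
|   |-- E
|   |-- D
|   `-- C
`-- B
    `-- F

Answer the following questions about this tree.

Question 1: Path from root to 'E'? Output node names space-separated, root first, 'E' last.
Answer: G A E

Derivation:
Walk down from root: G -> A -> E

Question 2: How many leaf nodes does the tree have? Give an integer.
Leaves (nodes with no children): C, D, E, F

Answer: 4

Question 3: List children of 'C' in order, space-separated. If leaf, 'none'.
Node C's children (from adjacency): (leaf)

Answer: none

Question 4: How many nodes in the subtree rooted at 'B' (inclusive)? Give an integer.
Answer: 2

Derivation:
Subtree rooted at B contains: B, F
Count = 2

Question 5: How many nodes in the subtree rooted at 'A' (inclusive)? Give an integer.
Subtree rooted at A contains: A, C, D, E
Count = 4

Answer: 4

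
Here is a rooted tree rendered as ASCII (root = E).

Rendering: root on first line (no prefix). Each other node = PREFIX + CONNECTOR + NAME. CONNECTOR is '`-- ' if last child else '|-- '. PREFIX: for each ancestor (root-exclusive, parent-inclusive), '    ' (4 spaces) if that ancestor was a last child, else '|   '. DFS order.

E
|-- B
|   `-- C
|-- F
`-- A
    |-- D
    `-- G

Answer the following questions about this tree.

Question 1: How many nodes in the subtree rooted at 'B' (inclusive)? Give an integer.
Subtree rooted at B contains: B, C
Count = 2

Answer: 2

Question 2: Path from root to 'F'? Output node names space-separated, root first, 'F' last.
Answer: E F

Derivation:
Walk down from root: E -> F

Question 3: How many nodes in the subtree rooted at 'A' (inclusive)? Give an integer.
Answer: 3

Derivation:
Subtree rooted at A contains: A, D, G
Count = 3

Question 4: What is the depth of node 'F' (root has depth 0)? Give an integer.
Answer: 1

Derivation:
Path from root to F: E -> F
Depth = number of edges = 1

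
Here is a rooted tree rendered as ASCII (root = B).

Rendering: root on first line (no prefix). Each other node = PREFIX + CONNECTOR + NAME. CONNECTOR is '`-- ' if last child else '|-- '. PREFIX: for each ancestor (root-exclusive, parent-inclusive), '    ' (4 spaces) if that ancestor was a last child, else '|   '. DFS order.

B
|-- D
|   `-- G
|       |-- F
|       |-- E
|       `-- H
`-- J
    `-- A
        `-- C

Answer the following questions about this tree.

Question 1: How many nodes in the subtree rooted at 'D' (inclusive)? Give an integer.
Subtree rooted at D contains: D, E, F, G, H
Count = 5

Answer: 5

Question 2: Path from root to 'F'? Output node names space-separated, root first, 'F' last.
Walk down from root: B -> D -> G -> F

Answer: B D G F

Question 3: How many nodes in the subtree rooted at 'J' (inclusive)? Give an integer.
Answer: 3

Derivation:
Subtree rooted at J contains: A, C, J
Count = 3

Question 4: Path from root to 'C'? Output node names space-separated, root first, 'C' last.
Walk down from root: B -> J -> A -> C

Answer: B J A C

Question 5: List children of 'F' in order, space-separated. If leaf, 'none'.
Node F's children (from adjacency): (leaf)

Answer: none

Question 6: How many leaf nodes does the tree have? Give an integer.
Answer: 4

Derivation:
Leaves (nodes with no children): C, E, F, H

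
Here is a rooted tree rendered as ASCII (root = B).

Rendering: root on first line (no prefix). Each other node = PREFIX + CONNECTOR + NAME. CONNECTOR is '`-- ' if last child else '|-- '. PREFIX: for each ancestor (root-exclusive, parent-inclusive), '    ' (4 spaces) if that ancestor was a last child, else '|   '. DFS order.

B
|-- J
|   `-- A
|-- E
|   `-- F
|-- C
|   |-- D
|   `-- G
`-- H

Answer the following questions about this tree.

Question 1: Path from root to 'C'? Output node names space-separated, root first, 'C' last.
Answer: B C

Derivation:
Walk down from root: B -> C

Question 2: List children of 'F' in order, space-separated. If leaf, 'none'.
Answer: none

Derivation:
Node F's children (from adjacency): (leaf)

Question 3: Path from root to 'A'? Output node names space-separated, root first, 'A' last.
Walk down from root: B -> J -> A

Answer: B J A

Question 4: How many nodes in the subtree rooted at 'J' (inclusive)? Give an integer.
Subtree rooted at J contains: A, J
Count = 2

Answer: 2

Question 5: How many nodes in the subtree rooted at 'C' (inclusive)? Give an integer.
Answer: 3

Derivation:
Subtree rooted at C contains: C, D, G
Count = 3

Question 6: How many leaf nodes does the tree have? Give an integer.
Answer: 5

Derivation:
Leaves (nodes with no children): A, D, F, G, H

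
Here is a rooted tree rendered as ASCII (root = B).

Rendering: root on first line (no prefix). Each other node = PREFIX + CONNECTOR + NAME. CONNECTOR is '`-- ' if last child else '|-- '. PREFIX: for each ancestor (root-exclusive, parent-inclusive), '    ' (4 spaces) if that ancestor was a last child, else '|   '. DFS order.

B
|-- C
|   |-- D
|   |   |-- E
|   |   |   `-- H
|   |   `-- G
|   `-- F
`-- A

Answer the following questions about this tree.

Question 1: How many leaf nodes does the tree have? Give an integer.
Leaves (nodes with no children): A, F, G, H

Answer: 4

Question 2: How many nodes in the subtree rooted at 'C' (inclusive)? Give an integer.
Answer: 6

Derivation:
Subtree rooted at C contains: C, D, E, F, G, H
Count = 6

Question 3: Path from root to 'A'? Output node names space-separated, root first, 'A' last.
Walk down from root: B -> A

Answer: B A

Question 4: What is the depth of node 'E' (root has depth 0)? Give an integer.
Path from root to E: B -> C -> D -> E
Depth = number of edges = 3

Answer: 3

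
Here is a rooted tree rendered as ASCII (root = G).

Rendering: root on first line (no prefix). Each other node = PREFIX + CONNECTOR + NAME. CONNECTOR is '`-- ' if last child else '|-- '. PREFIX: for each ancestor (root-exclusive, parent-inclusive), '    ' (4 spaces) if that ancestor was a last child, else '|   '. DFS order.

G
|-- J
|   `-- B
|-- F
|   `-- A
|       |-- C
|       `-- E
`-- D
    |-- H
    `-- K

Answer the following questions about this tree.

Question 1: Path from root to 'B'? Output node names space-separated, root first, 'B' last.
Walk down from root: G -> J -> B

Answer: G J B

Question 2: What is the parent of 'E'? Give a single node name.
Scan adjacency: E appears as child of A

Answer: A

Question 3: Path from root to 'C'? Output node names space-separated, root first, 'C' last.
Walk down from root: G -> F -> A -> C

Answer: G F A C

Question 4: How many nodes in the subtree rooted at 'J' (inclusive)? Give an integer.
Subtree rooted at J contains: B, J
Count = 2

Answer: 2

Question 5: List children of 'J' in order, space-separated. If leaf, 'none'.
Answer: B

Derivation:
Node J's children (from adjacency): B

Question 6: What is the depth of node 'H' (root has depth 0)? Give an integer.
Answer: 2

Derivation:
Path from root to H: G -> D -> H
Depth = number of edges = 2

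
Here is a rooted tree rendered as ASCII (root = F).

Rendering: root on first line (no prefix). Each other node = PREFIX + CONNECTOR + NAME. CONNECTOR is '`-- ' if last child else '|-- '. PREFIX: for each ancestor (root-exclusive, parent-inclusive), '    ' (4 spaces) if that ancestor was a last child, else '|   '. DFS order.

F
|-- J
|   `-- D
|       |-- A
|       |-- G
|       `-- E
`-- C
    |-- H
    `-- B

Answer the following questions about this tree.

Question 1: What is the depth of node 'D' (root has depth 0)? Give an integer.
Answer: 2

Derivation:
Path from root to D: F -> J -> D
Depth = number of edges = 2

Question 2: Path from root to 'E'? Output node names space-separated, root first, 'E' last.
Walk down from root: F -> J -> D -> E

Answer: F J D E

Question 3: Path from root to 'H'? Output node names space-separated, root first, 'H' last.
Walk down from root: F -> C -> H

Answer: F C H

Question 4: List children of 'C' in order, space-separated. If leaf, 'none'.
Node C's children (from adjacency): H, B

Answer: H B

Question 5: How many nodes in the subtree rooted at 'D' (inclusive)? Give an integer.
Subtree rooted at D contains: A, D, E, G
Count = 4

Answer: 4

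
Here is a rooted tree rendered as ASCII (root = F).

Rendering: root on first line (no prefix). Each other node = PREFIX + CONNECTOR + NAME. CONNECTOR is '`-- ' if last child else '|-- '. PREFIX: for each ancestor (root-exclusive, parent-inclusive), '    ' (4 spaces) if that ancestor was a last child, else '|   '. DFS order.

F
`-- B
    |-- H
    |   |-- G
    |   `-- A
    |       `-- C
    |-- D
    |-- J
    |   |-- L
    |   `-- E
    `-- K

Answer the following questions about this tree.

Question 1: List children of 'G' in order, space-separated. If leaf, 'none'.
Answer: none

Derivation:
Node G's children (from adjacency): (leaf)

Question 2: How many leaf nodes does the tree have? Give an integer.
Answer: 6

Derivation:
Leaves (nodes with no children): C, D, E, G, K, L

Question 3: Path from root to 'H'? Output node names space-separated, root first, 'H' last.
Walk down from root: F -> B -> H

Answer: F B H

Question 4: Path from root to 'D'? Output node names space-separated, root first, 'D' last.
Walk down from root: F -> B -> D

Answer: F B D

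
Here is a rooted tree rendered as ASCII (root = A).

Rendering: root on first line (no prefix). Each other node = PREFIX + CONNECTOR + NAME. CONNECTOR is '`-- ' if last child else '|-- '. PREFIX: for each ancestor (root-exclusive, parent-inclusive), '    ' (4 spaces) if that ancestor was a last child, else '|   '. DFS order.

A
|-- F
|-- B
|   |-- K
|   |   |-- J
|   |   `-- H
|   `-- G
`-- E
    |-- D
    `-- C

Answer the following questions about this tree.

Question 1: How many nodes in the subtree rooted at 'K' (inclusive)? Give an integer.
Answer: 3

Derivation:
Subtree rooted at K contains: H, J, K
Count = 3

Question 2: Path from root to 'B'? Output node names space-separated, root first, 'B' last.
Answer: A B

Derivation:
Walk down from root: A -> B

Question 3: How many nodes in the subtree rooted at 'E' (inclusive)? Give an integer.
Subtree rooted at E contains: C, D, E
Count = 3

Answer: 3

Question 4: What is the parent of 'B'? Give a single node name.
Scan adjacency: B appears as child of A

Answer: A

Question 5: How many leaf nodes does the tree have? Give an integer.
Answer: 6

Derivation:
Leaves (nodes with no children): C, D, F, G, H, J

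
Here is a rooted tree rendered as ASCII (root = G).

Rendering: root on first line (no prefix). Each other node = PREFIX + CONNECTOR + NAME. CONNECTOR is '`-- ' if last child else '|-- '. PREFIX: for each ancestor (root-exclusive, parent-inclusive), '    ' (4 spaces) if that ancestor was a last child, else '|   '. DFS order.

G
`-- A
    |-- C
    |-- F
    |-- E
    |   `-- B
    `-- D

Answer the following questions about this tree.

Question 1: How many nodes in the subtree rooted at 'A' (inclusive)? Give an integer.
Answer: 6

Derivation:
Subtree rooted at A contains: A, B, C, D, E, F
Count = 6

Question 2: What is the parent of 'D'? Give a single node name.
Scan adjacency: D appears as child of A

Answer: A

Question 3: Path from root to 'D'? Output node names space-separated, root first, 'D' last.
Walk down from root: G -> A -> D

Answer: G A D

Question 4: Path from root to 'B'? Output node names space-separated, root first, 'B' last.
Answer: G A E B

Derivation:
Walk down from root: G -> A -> E -> B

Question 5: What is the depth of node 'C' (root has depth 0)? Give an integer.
Path from root to C: G -> A -> C
Depth = number of edges = 2

Answer: 2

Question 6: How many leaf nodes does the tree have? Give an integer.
Leaves (nodes with no children): B, C, D, F

Answer: 4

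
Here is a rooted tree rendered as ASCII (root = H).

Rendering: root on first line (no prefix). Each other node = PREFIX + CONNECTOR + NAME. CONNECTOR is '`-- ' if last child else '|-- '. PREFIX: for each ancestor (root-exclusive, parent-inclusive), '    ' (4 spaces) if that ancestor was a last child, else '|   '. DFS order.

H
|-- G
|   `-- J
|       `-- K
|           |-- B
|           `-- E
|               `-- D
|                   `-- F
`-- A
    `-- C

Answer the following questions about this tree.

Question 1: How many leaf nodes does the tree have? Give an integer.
Answer: 3

Derivation:
Leaves (nodes with no children): B, C, F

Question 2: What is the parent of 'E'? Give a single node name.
Answer: K

Derivation:
Scan adjacency: E appears as child of K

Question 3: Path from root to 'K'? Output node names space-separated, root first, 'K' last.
Answer: H G J K

Derivation:
Walk down from root: H -> G -> J -> K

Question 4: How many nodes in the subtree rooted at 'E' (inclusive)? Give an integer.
Answer: 3

Derivation:
Subtree rooted at E contains: D, E, F
Count = 3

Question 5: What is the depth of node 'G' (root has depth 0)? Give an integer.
Path from root to G: H -> G
Depth = number of edges = 1

Answer: 1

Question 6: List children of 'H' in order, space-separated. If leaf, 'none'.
Answer: G A

Derivation:
Node H's children (from adjacency): G, A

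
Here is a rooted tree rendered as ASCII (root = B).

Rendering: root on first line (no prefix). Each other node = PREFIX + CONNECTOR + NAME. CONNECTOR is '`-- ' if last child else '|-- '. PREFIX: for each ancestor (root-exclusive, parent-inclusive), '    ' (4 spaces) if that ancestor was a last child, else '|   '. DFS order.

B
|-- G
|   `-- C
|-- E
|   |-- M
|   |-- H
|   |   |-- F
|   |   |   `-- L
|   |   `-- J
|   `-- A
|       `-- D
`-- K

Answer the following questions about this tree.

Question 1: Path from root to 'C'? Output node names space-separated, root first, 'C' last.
Walk down from root: B -> G -> C

Answer: B G C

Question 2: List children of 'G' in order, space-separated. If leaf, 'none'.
Node G's children (from adjacency): C

Answer: C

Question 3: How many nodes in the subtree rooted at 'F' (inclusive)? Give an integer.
Answer: 2

Derivation:
Subtree rooted at F contains: F, L
Count = 2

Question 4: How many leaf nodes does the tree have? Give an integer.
Answer: 6

Derivation:
Leaves (nodes with no children): C, D, J, K, L, M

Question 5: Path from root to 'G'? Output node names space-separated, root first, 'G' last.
Walk down from root: B -> G

Answer: B G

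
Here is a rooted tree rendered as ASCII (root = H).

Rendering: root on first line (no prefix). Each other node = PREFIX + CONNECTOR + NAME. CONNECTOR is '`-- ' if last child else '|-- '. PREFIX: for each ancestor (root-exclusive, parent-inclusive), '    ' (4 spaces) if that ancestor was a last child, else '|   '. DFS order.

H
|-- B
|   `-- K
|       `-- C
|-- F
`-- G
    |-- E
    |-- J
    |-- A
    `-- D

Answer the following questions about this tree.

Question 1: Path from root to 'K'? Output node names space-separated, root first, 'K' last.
Walk down from root: H -> B -> K

Answer: H B K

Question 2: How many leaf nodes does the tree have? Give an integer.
Answer: 6

Derivation:
Leaves (nodes with no children): A, C, D, E, F, J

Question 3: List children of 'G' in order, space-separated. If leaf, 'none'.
Node G's children (from adjacency): E, J, A, D

Answer: E J A D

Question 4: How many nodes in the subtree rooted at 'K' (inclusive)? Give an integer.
Answer: 2

Derivation:
Subtree rooted at K contains: C, K
Count = 2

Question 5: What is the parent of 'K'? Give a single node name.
Answer: B

Derivation:
Scan adjacency: K appears as child of B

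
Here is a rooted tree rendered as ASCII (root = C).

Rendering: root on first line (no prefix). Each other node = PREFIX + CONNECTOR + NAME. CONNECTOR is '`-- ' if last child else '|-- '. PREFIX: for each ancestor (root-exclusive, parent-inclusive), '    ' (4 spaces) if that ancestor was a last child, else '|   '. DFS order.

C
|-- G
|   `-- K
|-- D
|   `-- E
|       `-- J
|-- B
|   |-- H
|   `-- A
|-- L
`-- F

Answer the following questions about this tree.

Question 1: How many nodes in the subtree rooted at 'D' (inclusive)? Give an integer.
Answer: 3

Derivation:
Subtree rooted at D contains: D, E, J
Count = 3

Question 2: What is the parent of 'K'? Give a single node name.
Answer: G

Derivation:
Scan adjacency: K appears as child of G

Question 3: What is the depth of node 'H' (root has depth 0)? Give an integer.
Answer: 2

Derivation:
Path from root to H: C -> B -> H
Depth = number of edges = 2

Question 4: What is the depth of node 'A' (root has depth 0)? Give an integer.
Answer: 2

Derivation:
Path from root to A: C -> B -> A
Depth = number of edges = 2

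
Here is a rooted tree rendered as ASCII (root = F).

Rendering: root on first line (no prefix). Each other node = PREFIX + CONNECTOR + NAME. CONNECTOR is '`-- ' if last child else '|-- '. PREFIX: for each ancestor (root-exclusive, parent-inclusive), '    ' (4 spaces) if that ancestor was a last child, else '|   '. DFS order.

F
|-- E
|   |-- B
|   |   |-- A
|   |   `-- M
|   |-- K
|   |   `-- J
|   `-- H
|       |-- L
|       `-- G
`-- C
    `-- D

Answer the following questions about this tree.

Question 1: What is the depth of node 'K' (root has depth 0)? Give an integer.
Path from root to K: F -> E -> K
Depth = number of edges = 2

Answer: 2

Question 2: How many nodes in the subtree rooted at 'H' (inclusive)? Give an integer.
Subtree rooted at H contains: G, H, L
Count = 3

Answer: 3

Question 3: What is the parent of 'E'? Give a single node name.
Scan adjacency: E appears as child of F

Answer: F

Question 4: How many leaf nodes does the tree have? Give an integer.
Answer: 6

Derivation:
Leaves (nodes with no children): A, D, G, J, L, M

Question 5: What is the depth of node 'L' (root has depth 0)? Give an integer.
Answer: 3

Derivation:
Path from root to L: F -> E -> H -> L
Depth = number of edges = 3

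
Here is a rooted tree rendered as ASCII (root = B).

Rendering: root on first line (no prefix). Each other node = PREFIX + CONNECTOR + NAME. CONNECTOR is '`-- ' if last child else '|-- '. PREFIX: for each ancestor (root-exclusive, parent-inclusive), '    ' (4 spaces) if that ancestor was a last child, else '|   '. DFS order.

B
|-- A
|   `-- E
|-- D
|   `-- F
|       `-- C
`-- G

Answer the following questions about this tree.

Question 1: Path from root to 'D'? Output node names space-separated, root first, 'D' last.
Walk down from root: B -> D

Answer: B D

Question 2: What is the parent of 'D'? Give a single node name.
Scan adjacency: D appears as child of B

Answer: B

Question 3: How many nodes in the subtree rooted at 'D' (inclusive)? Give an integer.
Subtree rooted at D contains: C, D, F
Count = 3

Answer: 3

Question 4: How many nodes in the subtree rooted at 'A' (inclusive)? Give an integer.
Subtree rooted at A contains: A, E
Count = 2

Answer: 2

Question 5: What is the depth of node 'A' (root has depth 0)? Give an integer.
Answer: 1

Derivation:
Path from root to A: B -> A
Depth = number of edges = 1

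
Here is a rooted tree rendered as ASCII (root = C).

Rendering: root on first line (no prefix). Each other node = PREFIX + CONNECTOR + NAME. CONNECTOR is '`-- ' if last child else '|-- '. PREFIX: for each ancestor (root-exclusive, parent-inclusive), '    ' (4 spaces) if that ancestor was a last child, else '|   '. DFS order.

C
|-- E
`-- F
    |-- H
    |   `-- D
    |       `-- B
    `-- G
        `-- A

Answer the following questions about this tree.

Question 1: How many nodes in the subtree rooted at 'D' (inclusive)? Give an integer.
Answer: 2

Derivation:
Subtree rooted at D contains: B, D
Count = 2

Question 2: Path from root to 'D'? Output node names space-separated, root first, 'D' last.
Walk down from root: C -> F -> H -> D

Answer: C F H D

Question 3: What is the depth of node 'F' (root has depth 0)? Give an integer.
Path from root to F: C -> F
Depth = number of edges = 1

Answer: 1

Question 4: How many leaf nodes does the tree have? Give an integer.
Answer: 3

Derivation:
Leaves (nodes with no children): A, B, E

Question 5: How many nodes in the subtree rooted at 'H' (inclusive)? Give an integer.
Answer: 3

Derivation:
Subtree rooted at H contains: B, D, H
Count = 3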